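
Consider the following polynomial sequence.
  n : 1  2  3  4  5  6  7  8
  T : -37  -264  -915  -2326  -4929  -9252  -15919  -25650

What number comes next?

-39261

Δ: -227, -651, -1411, -2603, -4323, -6667, -9731
Δ²: -424, -760, -1192, -1720, -2344, -3064
Δ³: -336, -432, -528, -624, -720
Δ⁴: -96, -96, -96, -96
The fourth differences are constant (-96).
-720 − 96 = -816;  -3064 − 816 = -3880;  -9731 − 3880 = -13611;  -25650 − 13611 = -39261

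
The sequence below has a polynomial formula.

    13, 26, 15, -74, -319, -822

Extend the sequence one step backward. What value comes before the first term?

6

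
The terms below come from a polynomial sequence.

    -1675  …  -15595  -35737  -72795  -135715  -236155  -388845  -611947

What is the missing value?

Using the last 7 terms:
Δ: -20142  -37058  -62920  -100440  -152690  -223102
Δ²: -16916  -25862  -37520  -52250  -70412
Δ³: -8946  -11658  -14730  -18162
Δ⁴: -2712  -3072  -3432
Δ⁵: -360  -360
Constant fifth difference = -360.
Extend backward: -2712 + 360 = -2352;  -8946 + 2352 = -6594;  -16916 + 6594 = -10322;  -20142 + 10322 = -9820;  -15595 + 9820 = -5775

-5775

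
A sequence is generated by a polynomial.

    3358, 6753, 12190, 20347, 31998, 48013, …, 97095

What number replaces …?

Using the first 6 terms:
First differences: 3395  5437  8157  11651  16015
Second differences: 2042  2720  3494  4364
Third differences: 678  774  870
Fourth differences: 96  96
Constant fourth difference = 96.
Extend forward: 870 + 96 = 966;  4364 + 966 = 5330;  16015 + 5330 = 21345;  48013 + 21345 = 69358

69358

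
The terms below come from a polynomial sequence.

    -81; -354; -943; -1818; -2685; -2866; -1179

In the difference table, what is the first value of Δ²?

First differences: -273, -589, -875, -867, -181, 1687
Second differences: -316, -286, 8, 686, 1868
Third differences: 30, 294, 678, 1182
Fourth differences: 264, 384, 504
Fifth differences: 120, 120

-316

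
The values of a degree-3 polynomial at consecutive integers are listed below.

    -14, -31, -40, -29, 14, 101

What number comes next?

-17 , -9 , 11 , 43 , 87
8 , 20 , 32 , 44
12 , 12 , 12
The third differences are constant (12).
44 + 12 = 56;  87 + 56 = 143;  101 + 143 = 244

244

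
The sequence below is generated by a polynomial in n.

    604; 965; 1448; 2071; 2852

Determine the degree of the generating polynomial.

3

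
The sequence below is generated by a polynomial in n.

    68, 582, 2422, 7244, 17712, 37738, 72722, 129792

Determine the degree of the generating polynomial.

D1: 514, 1840, 4822, 10468, 20026, 34984, 57070
D2: 1326, 2982, 5646, 9558, 14958, 22086
D3: 1656, 2664, 3912, 5400, 7128
D4: 1008, 1248, 1488, 1728
D5: 240, 240, 240
The fifth differences are constant, so the polynomial has degree 5.

5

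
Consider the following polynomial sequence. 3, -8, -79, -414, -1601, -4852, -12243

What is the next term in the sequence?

D1: -11  -71  -335  -1187  -3251  -7391
D2: -60  -264  -852  -2064  -4140
D3: -204  -588  -1212  -2076
D4: -384  -624  -864
D5: -240  -240
Fifth differences constant at -240.
-864 − 240 = -1104;  -2076 − 1104 = -3180;  -4140 − 3180 = -7320;  -7391 − 7320 = -14711;  -12243 − 14711 = -26954

-26954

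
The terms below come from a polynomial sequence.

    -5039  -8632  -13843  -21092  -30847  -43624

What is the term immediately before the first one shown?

-2692

Δ: -3593  -5211  -7249  -9755  -12777
Δ²: -1618  -2038  -2506  -3022
Δ³: -420  -468  -516
Δ⁴: -48  -48
The fourth differences are constant at -48.
Work back: -420 + 48 = -372;  -1618 + 372 = -1246;  -3593 + 1246 = -2347;  -5039 + 2347 = -2692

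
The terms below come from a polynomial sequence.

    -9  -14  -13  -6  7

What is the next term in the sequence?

-5, 1, 7, 13
6, 6, 6
The second differences are constant (6).
13 + 6 = 19;  7 + 19 = 26

26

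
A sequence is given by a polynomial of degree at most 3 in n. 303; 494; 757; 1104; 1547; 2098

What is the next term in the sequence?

D1: 191, 263, 347, 443, 551
D2: 72, 84, 96, 108
D3: 12, 12, 12
The third differences are constant (12).
108 + 12 = 120;  551 + 120 = 671;  2098 + 671 = 2769

2769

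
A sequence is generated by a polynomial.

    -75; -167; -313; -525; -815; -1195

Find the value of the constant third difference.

First differences: -92, -146, -212, -290, -380
Second differences: -54, -66, -78, -90
Third differences: -12, -12, -12

-12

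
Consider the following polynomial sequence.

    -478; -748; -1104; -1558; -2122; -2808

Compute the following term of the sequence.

-3628

D1: -270  -356  -454  -564  -686
D2: -86  -98  -110  -122
D3: -12  -12  -12
The third differences are constant (-12).
-122 − 12 = -134;  -686 − 134 = -820;  -2808 − 820 = -3628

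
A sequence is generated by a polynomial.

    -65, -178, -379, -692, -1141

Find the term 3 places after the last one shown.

-3544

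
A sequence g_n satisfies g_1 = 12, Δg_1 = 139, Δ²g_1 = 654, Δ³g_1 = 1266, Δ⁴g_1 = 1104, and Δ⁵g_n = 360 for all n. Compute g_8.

Build the table forward from the leading diagonal:
Δ⁵: 360  360  360  360  360  360  360  360
Δ⁴: 1104  1464  1824  2184  2544  2904  3264  3624
Δ³: 1266  2370  3834  5658  7842  10386  13290  16554
Δ²: 654  1920  4290  8124  13782  21624  32010  45300
Δ: 139  793  2713  7003  15127  28909  50533  82543
g: 12  151  944  3657  10660  25787  54696  105229

105229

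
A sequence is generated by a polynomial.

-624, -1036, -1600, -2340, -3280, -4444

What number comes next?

-5856

D1: -412  -564  -740  -940  -1164
D2: -152  -176  -200  -224
D3: -24  -24  -24
Constant third difference = -24, so extend:
-224 − 24 = -248;  -1164 − 248 = -1412;  -4444 − 1412 = -5856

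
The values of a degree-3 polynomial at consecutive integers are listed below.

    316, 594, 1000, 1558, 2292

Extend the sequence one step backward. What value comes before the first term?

142

278  406  558  734
128  152  176
24  24
The third differences are constant at 24.
Work back: 128 − 24 = 104;  278 − 104 = 174;  316 − 174 = 142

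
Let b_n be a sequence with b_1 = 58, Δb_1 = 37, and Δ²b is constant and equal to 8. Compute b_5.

Build the table forward from the leading diagonal:
Second differences: 8  8  8  8  8
First differences: 37  45  53  61  69
b: 58  95  140  193  254

254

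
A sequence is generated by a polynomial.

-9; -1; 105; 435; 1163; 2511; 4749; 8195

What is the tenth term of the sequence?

20223

Δ: 8  106  330  728  1348  2238  3446
Δ²: 98  224  398  620  890  1208
Δ³: 126  174  222  270  318
Δ⁴: 48  48  48  48
Constant fourth difference = 48, so extend:
318 + 48 = 366;  1208 + 366 = 1574;  3446 + 1574 = 5020;  8195 + 5020 = 13215
366 + 48 = 414;  1574 + 414 = 1988;  5020 + 1988 = 7008;  13215 + 7008 = 20223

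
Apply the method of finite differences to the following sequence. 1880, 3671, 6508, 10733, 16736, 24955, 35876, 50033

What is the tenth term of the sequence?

90431

First differences: 1791, 2837, 4225, 6003, 8219, 10921, 14157
Second differences: 1046, 1388, 1778, 2216, 2702, 3236
Third differences: 342, 390, 438, 486, 534
Fourth differences: 48, 48, 48, 48
Constant fourth difference = 48, so extend:
534 + 48 = 582;  3236 + 582 = 3818;  14157 + 3818 = 17975;  50033 + 17975 = 68008
582 + 48 = 630;  3818 + 630 = 4448;  17975 + 4448 = 22423;  68008 + 22423 = 90431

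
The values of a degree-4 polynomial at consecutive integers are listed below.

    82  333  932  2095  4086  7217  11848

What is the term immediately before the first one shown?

11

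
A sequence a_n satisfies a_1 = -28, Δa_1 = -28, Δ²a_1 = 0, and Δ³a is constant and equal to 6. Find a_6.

-108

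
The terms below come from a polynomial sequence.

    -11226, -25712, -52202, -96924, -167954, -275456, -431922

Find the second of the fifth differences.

-240

Δ: -14486, -26490, -44722, -71030, -107502, -156466
Δ²: -12004, -18232, -26308, -36472, -48964
Δ³: -6228, -8076, -10164, -12492
Δ⁴: -1848, -2088, -2328
Δ⁵: -240, -240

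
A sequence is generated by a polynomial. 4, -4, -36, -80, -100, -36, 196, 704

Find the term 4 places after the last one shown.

8496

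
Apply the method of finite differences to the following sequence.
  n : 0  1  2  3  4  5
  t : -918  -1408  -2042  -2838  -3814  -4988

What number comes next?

D1: -490 , -634 , -796 , -976 , -1174
D2: -144 , -162 , -180 , -198
D3: -18 , -18 , -18
The third differences are constant (-18).
-198 − 18 = -216;  -1174 − 216 = -1390;  -4988 − 1390 = -6378

-6378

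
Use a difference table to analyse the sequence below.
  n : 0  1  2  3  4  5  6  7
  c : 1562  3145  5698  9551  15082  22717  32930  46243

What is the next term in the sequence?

63226

D1: 1583, 2553, 3853, 5531, 7635, 10213, 13313
D2: 970, 1300, 1678, 2104, 2578, 3100
D3: 330, 378, 426, 474, 522
D4: 48, 48, 48, 48
Fourth differences constant at 48.
522 + 48 = 570;  3100 + 570 = 3670;  13313 + 3670 = 16983;  46243 + 16983 = 63226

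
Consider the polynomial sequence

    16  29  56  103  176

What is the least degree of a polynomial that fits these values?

First differences: 13, 27, 47, 73
Second differences: 14, 20, 26
Third differences: 6, 6
The third differences are constant, so the polynomial has degree 3.

3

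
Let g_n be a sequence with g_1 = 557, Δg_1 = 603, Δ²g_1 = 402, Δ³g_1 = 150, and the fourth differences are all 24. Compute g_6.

Build the table forward from the leading diagonal:
Fourth differences: 24  24  24  24  24  24
Third differences: 150  174  198  222  246  270
Second differences: 402  552  726  924  1146  1392
First differences: 603  1005  1557  2283  3207  4353
g: 557  1160  2165  3722  6005  9212

9212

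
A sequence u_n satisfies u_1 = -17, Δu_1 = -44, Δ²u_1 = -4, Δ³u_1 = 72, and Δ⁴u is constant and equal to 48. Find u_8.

3791

Build the table forward from the leading diagonal:
Δ⁴: 48, 48, 48, 48, 48, 48, 48, 48
Δ³: 72, 120, 168, 216, 264, 312, 360, 408
Δ²: -4, 68, 188, 356, 572, 836, 1148, 1508
Δ: -44, -48, 20, 208, 564, 1136, 1972, 3120
u: -17, -61, -109, -89, 119, 683, 1819, 3791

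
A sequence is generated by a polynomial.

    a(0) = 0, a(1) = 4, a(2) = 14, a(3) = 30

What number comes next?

52

First differences: 4 , 10 , 16
Second differences: 6 , 6
Second differences constant at 6.
16 + 6 = 22;  30 + 22 = 52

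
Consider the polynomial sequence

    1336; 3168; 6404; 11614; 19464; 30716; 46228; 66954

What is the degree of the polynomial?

Δ: 1832, 3236, 5210, 7850, 11252, 15512, 20726
Δ²: 1404, 1974, 2640, 3402, 4260, 5214
Δ³: 570, 666, 762, 858, 954
Δ⁴: 96, 96, 96, 96
The fourth differences are constant, so the polynomial has degree 4.

4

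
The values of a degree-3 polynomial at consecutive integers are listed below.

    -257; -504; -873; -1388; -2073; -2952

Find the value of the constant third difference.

-24

First differences: -247, -369, -515, -685, -879
Second differences: -122, -146, -170, -194
Third differences: -24, -24, -24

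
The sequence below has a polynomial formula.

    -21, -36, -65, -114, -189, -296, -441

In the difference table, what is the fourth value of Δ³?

First differences: -15, -29, -49, -75, -107, -145
Second differences: -14, -20, -26, -32, -38
Third differences: -6, -6, -6, -6

-6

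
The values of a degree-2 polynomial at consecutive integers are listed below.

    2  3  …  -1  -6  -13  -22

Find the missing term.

2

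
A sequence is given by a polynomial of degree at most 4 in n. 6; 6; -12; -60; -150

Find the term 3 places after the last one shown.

0, -18, -48, -90
-18, -30, -42
-12, -12
Constant third difference = -12, so extend:
-42 − 12 = -54;  -90 − 54 = -144;  -150 − 144 = -294
-54 − 12 = -66;  -144 − 66 = -210;  -294 − 210 = -504
-66 − 12 = -78;  -210 − 78 = -288;  -504 − 288 = -792

-792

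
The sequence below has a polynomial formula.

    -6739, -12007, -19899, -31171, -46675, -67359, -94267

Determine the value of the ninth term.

-171411

First differences: -5268, -7892, -11272, -15504, -20684, -26908
Second differences: -2624, -3380, -4232, -5180, -6224
Third differences: -756, -852, -948, -1044
Fourth differences: -96, -96, -96
The fourth differences are constant (-96).
-1044 − 96 = -1140;  -6224 − 1140 = -7364;  -26908 − 7364 = -34272;  -94267 − 34272 = -128539
-1140 − 96 = -1236;  -7364 − 1236 = -8600;  -34272 − 8600 = -42872;  -128539 − 42872 = -171411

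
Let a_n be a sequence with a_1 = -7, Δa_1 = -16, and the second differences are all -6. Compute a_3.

Build the table forward from the leading diagonal:
D2: -6  -6  -6
D1: -16  -22  -28
a: -7  -23  -45

-45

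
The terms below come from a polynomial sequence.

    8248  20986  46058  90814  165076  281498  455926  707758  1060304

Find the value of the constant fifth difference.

D1: 12738, 25072, 44756, 74262, 116422, 174428, 251832, 352546
D2: 12334, 19684, 29506, 42160, 58006, 77404, 100714
D3: 7350, 9822, 12654, 15846, 19398, 23310
D4: 2472, 2832, 3192, 3552, 3912
D5: 360, 360, 360, 360

360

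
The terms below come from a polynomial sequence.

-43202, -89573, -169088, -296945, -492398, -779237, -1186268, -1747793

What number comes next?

-2504090

D1: -46371 , -79515 , -127857 , -195453 , -286839 , -407031 , -561525
D2: -33144 , -48342 , -67596 , -91386 , -120192 , -154494
D3: -15198 , -19254 , -23790 , -28806 , -34302
D4: -4056 , -4536 , -5016 , -5496
D5: -480 , -480 , -480
The fifth differences are constant (-480).
-5496 − 480 = -5976;  -34302 − 5976 = -40278;  -154494 − 40278 = -194772;  -561525 − 194772 = -756297;  -1747793 − 756297 = -2504090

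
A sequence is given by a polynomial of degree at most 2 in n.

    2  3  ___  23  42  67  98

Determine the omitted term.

10

Using the last 4 terms:
19  25  31
6  6
Constant second difference = 6.
Extend backward: 19 − 6 = 13;  23 − 13 = 10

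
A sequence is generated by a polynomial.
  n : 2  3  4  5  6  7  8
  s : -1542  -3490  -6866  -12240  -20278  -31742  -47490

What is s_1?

First differences: -1948, -3376, -5374, -8038, -11464, -15748
Second differences: -1428, -1998, -2664, -3426, -4284
Third differences: -570, -666, -762, -858
Fourth differences: -96, -96, -96
The fourth differences are constant at -96.
Work back: -570 + 96 = -474;  -1428 + 474 = -954;  -1948 + 954 = -994;  -1542 + 994 = -548

-548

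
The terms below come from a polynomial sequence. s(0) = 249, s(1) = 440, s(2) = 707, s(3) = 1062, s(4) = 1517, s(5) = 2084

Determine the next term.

2775

Δ: 191, 267, 355, 455, 567
Δ²: 76, 88, 100, 112
Δ³: 12, 12, 12
Third differences constant at 12.
112 + 12 = 124;  567 + 124 = 691;  2084 + 691 = 2775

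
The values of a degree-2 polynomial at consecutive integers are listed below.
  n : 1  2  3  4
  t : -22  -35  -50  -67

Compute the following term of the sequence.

-86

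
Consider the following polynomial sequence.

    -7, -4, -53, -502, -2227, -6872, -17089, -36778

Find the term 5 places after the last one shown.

-531403

3, -49, -449, -1725, -4645, -10217, -19689
-52, -400, -1276, -2920, -5572, -9472
-348, -876, -1644, -2652, -3900
-528, -768, -1008, -1248
-240, -240, -240
Fifth differences constant at -240.
-1248 − 240 = -1488;  -3900 − 1488 = -5388;  -9472 − 5388 = -14860;  -19689 − 14860 = -34549;  -36778 − 34549 = -71327
-1488 − 240 = -1728;  -5388 − 1728 = -7116;  -14860 − 7116 = -21976;  -34549 − 21976 = -56525;  -71327 − 56525 = -127852
-1728 − 240 = -1968;  -7116 − 1968 = -9084;  -21976 − 9084 = -31060;  -56525 − 31060 = -87585;  -127852 − 87585 = -215437
-1968 − 240 = -2208;  -9084 − 2208 = -11292;  -31060 − 11292 = -42352;  -87585 − 42352 = -129937;  -215437 − 129937 = -345374
-2208 − 240 = -2448;  -11292 − 2448 = -13740;  -42352 − 13740 = -56092;  -129937 − 56092 = -186029;  -345374 − 186029 = -531403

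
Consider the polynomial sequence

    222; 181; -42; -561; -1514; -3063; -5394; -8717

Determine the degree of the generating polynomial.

4

First differences: -41, -223, -519, -953, -1549, -2331, -3323
Second differences: -182, -296, -434, -596, -782, -992
Third differences: -114, -138, -162, -186, -210
Fourth differences: -24, -24, -24, -24
The fourth differences are constant, so the polynomial has degree 4.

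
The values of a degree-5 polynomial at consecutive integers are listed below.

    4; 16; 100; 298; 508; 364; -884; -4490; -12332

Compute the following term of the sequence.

-27032

D1: 12, 84, 198, 210, -144, -1248, -3606, -7842
D2: 72, 114, 12, -354, -1104, -2358, -4236
D3: 42, -102, -366, -750, -1254, -1878
D4: -144, -264, -384, -504, -624
D5: -120, -120, -120, -120
Constant fifth difference = -120, so extend:
-624 − 120 = -744;  -1878 − 744 = -2622;  -4236 − 2622 = -6858;  -7842 − 6858 = -14700;  -12332 − 14700 = -27032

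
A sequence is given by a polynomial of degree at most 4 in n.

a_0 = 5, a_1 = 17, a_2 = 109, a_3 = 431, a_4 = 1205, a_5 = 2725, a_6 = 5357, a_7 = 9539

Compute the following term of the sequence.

15781

12 , 92 , 322 , 774 , 1520 , 2632 , 4182
80 , 230 , 452 , 746 , 1112 , 1550
150 , 222 , 294 , 366 , 438
72 , 72 , 72 , 72
Constant fourth difference = 72, so extend:
438 + 72 = 510;  1550 + 510 = 2060;  4182 + 2060 = 6242;  9539 + 6242 = 15781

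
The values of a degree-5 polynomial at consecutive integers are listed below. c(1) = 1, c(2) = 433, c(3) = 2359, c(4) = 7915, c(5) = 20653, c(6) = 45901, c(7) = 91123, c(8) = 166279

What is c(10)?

432 , 1926 , 5556 , 12738 , 25248 , 45222 , 75156
1494 , 3630 , 7182 , 12510 , 19974 , 29934
2136 , 3552 , 5328 , 7464 , 9960
1416 , 1776 , 2136 , 2496
360 , 360 , 360
Fifth differences constant at 360.
2496 + 360 = 2856;  9960 + 2856 = 12816;  29934 + 12816 = 42750;  75156 + 42750 = 117906;  166279 + 117906 = 284185
2856 + 360 = 3216;  12816 + 3216 = 16032;  42750 + 16032 = 58782;  117906 + 58782 = 176688;  284185 + 176688 = 460873

460873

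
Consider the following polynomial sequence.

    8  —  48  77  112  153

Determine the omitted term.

Using the last 4 terms:
Δ: 29  35  41
Δ²: 6  6
Constant second difference = 6.
Extend backward: 29 − 6 = 23;  48 − 23 = 25

25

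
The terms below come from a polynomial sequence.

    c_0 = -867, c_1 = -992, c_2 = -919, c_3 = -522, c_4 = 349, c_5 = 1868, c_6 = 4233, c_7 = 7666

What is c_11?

Δ: -125 , 73 , 397 , 871 , 1519 , 2365 , 3433
Δ²: 198 , 324 , 474 , 648 , 846 , 1068
Δ³: 126 , 150 , 174 , 198 , 222
Δ⁴: 24 , 24 , 24 , 24
Fourth differences constant at 24.
222 + 24 = 246;  1068 + 246 = 1314;  3433 + 1314 = 4747;  7666 + 4747 = 12413
246 + 24 = 270;  1314 + 270 = 1584;  4747 + 1584 = 6331;  12413 + 6331 = 18744
270 + 24 = 294;  1584 + 294 = 1878;  6331 + 1878 = 8209;  18744 + 8209 = 26953
294 + 24 = 318;  1878 + 318 = 2196;  8209 + 2196 = 10405;  26953 + 10405 = 37358

37358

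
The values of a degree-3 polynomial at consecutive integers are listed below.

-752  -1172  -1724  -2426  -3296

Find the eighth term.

-7094

First differences: -420 , -552 , -702 , -870
Second differences: -132 , -150 , -168
Third differences: -18 , -18
Constant third difference = -18, so extend:
-168 − 18 = -186;  -870 − 186 = -1056;  -3296 − 1056 = -4352
-186 − 18 = -204;  -1056 − 204 = -1260;  -4352 − 1260 = -5612
-204 − 18 = -222;  -1260 − 222 = -1482;  -5612 − 1482 = -7094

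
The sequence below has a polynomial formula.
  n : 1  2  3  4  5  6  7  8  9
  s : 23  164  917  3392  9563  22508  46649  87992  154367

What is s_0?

8

Δ: 141, 753, 2475, 6171, 12945, 24141, 41343, 66375
Δ²: 612, 1722, 3696, 6774, 11196, 17202, 25032
Δ³: 1110, 1974, 3078, 4422, 6006, 7830
Δ⁴: 864, 1104, 1344, 1584, 1824
Δ⁵: 240, 240, 240, 240
The fifth differences are constant at 240.
Work back: 864 − 240 = 624;  1110 − 624 = 486;  612 − 486 = 126;  141 − 126 = 15;  23 − 15 = 8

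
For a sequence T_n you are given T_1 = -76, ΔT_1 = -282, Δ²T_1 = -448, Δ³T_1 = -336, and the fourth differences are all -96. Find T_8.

Build the table forward from the leading diagonal:
D4: -96  -96  -96  -96  -96  -96  -96  -96
D3: -336  -432  -528  -624  -720  -816  -912  -1008
D2: -448  -784  -1216  -1744  -2368  -3088  -3904  -4816
D1: -282  -730  -1514  -2730  -4474  -6842  -9930  -13834
T: -76  -358  -1088  -2602  -5332  -9806  -16648  -26578

-26578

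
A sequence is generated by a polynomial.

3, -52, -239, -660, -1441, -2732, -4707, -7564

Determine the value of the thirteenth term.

-43689

-55 , -187 , -421 , -781 , -1291 , -1975 , -2857
-132 , -234 , -360 , -510 , -684 , -882
-102 , -126 , -150 , -174 , -198
-24 , -24 , -24 , -24
The fourth differences are constant (-24).
-198 − 24 = -222;  -882 − 222 = -1104;  -2857 − 1104 = -3961;  -7564 − 3961 = -11525
-222 − 24 = -246;  -1104 − 246 = -1350;  -3961 − 1350 = -5311;  -11525 − 5311 = -16836
-246 − 24 = -270;  -1350 − 270 = -1620;  -5311 − 1620 = -6931;  -16836 − 6931 = -23767
-270 − 24 = -294;  -1620 − 294 = -1914;  -6931 − 1914 = -8845;  -23767 − 8845 = -32612
-294 − 24 = -318;  -1914 − 318 = -2232;  -8845 − 2232 = -11077;  -32612 − 11077 = -43689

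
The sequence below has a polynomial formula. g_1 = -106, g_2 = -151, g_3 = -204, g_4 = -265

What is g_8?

-589

-45  -53  -61
-8  -8
Constant second difference = -8, so extend:
-61 − 8 = -69;  -265 − 69 = -334
-69 − 8 = -77;  -334 − 77 = -411
-77 − 8 = -85;  -411 − 85 = -496
-85 − 8 = -93;  -496 − 93 = -589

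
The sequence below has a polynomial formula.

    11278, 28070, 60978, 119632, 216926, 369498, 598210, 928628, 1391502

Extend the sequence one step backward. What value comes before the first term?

3756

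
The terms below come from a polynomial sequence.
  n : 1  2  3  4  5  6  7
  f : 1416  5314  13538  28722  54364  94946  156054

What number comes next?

First differences: 3898, 8224, 15184, 25642, 40582, 61108
Second differences: 4326, 6960, 10458, 14940, 20526
Third differences: 2634, 3498, 4482, 5586
Fourth differences: 864, 984, 1104
Fifth differences: 120, 120
Constant fifth difference = 120, so extend:
1104 + 120 = 1224;  5586 + 1224 = 6810;  20526 + 6810 = 27336;  61108 + 27336 = 88444;  156054 + 88444 = 244498

244498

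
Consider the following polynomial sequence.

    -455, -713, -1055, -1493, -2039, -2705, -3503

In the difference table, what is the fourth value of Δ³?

Δ: -258, -342, -438, -546, -666, -798
Δ²: -84, -96, -108, -120, -132
Δ³: -12, -12, -12, -12

-12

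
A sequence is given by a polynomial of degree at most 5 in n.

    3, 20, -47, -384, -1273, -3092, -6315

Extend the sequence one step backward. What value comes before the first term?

-8

First differences: 17, -67, -337, -889, -1819, -3223
Second differences: -84, -270, -552, -930, -1404
Third differences: -186, -282, -378, -474
Fourth differences: -96, -96, -96
The fourth differences are constant at -96.
Work back: -186 + 96 = -90;  -84 + 90 = 6;  17 − 6 = 11;  3 − 11 = -8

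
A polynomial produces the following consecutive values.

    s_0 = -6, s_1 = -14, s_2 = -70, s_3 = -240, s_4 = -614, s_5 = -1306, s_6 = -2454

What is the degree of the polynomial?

First differences: -8, -56, -170, -374, -692, -1148
Second differences: -48, -114, -204, -318, -456
Third differences: -66, -90, -114, -138
Fourth differences: -24, -24, -24
The fourth differences are constant, so the polynomial has degree 4.

4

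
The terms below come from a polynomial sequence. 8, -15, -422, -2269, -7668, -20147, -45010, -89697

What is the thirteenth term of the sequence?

-1065772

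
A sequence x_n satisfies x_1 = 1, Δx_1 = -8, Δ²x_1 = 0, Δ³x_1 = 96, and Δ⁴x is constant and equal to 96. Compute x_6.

Build the table forward from the leading diagonal:
D4: 96  96  96  96  96  96
D3: 96  192  288  384  480  576
D2: 0  96  288  576  960  1440
D1: -8  -8  88  376  952  1912
x: 1  -7  -15  73  449  1401

1401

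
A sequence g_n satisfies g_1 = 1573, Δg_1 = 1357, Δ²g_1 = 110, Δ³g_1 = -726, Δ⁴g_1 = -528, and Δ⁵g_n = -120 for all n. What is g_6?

Build the table forward from the leading diagonal:
D5: -120, -120, -120, -120, -120, -120
D4: -528, -648, -768, -888, -1008, -1128
D3: -726, -1254, -1902, -2670, -3558, -4566
D2: 110, -616, -1870, -3772, -6442, -10000
D1: 1357, 1467, 851, -1019, -4791, -11233
g: 1573, 2930, 4397, 5248, 4229, -562

-562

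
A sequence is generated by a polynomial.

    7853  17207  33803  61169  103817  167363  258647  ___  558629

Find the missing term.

385853

Using the first 7 terms:
9354  16596  27366  42648  63546  91284
7242  10770  15282  20898  27738
3528  4512  5616  6840
984  1104  1224
120  120
Constant fifth difference = 120.
Extend forward: 1224 + 120 = 1344;  6840 + 1344 = 8184;  27738 + 8184 = 35922;  91284 + 35922 = 127206;  258647 + 127206 = 385853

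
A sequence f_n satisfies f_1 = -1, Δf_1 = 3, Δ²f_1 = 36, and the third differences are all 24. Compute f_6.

Build the table forward from the leading diagonal:
D3: 24  24  24  24  24  24
D2: 36  60  84  108  132  156
D1: 3  39  99  183  291  423
f: -1  2  41  140  323  614

614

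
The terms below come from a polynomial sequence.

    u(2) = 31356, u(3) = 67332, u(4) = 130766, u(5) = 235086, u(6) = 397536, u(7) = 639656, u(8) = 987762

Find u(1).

12746

35976  63434  104320  162450  242120  348106
27458  40886  58130  79670  105986
13428  17244  21540  26316
3816  4296  4776
480  480
The fifth differences are constant at 480.
Work back: 3816 − 480 = 3336;  13428 − 3336 = 10092;  27458 − 10092 = 17366;  35976 − 17366 = 18610;  31356 − 18610 = 12746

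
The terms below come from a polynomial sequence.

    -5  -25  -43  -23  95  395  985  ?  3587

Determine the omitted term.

1997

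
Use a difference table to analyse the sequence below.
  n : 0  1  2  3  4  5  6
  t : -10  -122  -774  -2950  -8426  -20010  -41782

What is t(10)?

-370310

-112  -652  -2176  -5476  -11584  -21772
-540  -1524  -3300  -6108  -10188
-984  -1776  -2808  -4080
-792  -1032  -1272
-240  -240
Fifth differences constant at -240.
-1272 − 240 = -1512;  -4080 − 1512 = -5592;  -10188 − 5592 = -15780;  -21772 − 15780 = -37552;  -41782 − 37552 = -79334
-1512 − 240 = -1752;  -5592 − 1752 = -7344;  -15780 − 7344 = -23124;  -37552 − 23124 = -60676;  -79334 − 60676 = -140010
-1752 − 240 = -1992;  -7344 − 1992 = -9336;  -23124 − 9336 = -32460;  -60676 − 32460 = -93136;  -140010 − 93136 = -233146
-1992 − 240 = -2232;  -9336 − 2232 = -11568;  -32460 − 11568 = -44028;  -93136 − 44028 = -137164;  -233146 − 137164 = -370310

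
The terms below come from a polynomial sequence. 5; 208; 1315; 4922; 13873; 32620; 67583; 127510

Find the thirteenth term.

1316105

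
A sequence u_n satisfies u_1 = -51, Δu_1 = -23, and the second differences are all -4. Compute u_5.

-167

Build the table forward from the leading diagonal:
Second differences: -4  -4  -4  -4  -4
First differences: -23  -27  -31  -35  -39
u: -51  -74  -101  -132  -167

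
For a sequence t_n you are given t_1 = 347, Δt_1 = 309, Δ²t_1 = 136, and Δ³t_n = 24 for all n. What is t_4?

Build the table forward from the leading diagonal:
Third differences: 24, 24, 24, 24
Second differences: 136, 160, 184, 208
First differences: 309, 445, 605, 789
t: 347, 656, 1101, 1706

1706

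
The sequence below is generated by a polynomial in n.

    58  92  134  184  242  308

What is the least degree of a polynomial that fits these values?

34, 42, 50, 58, 66
8, 8, 8, 8
The second differences are constant, so the polynomial has degree 2.

2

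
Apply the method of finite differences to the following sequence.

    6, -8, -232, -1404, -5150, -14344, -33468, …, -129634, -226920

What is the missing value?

Using the first 7 terms:
Δ: -14, -224, -1172, -3746, -9194, -19124
Δ²: -210, -948, -2574, -5448, -9930
Δ³: -738, -1626, -2874, -4482
Δ⁴: -888, -1248, -1608
Δ⁵: -360, -360
Constant fifth difference = -360.
Extend forward: -1608 − 360 = -1968;  -4482 − 1968 = -6450;  -9930 − 6450 = -16380;  -19124 − 16380 = -35504;  -33468 − 35504 = -68972

-68972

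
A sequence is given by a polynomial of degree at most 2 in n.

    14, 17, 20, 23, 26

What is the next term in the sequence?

Δ: 3  3  3  3
Constant first difference = 3, so extend:
26 + 3 = 29

29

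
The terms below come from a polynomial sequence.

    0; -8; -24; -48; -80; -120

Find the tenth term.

Δ: -8 , -16 , -24 , -32 , -40
Δ²: -8 , -8 , -8 , -8
Constant second difference = -8, so extend:
-40 − 8 = -48;  -120 − 48 = -168
-48 − 8 = -56;  -168 − 56 = -224
-56 − 8 = -64;  -224 − 64 = -288
-64 − 8 = -72;  -288 − 72 = -360

-360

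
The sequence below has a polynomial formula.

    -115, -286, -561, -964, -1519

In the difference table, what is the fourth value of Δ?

-555

Δ: -171, -275, -403, -555
Δ²: -104, -128, -152
Δ³: -24, -24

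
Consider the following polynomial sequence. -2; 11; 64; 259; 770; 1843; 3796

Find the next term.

Δ: 13 , 53 , 195 , 511 , 1073 , 1953
Δ²: 40 , 142 , 316 , 562 , 880
Δ³: 102 , 174 , 246 , 318
Δ⁴: 72 , 72 , 72
Fourth differences constant at 72.
318 + 72 = 390;  880 + 390 = 1270;  1953 + 1270 = 3223;  3796 + 3223 = 7019

7019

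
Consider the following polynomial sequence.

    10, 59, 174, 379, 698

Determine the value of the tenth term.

49, 115, 205, 319
66, 90, 114
24, 24
Constant third difference = 24, so extend:
114 + 24 = 138;  319 + 138 = 457;  698 + 457 = 1155
138 + 24 = 162;  457 + 162 = 619;  1155 + 619 = 1774
162 + 24 = 186;  619 + 186 = 805;  1774 + 805 = 2579
186 + 24 = 210;  805 + 210 = 1015;  2579 + 1015 = 3594
210 + 24 = 234;  1015 + 234 = 1249;  3594 + 1249 = 4843

4843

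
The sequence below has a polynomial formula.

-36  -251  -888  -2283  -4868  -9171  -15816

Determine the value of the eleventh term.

-81656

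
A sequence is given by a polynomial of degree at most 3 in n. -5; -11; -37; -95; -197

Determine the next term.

-6, -26, -58, -102
-20, -32, -44
-12, -12
Constant third difference = -12, so extend:
-44 − 12 = -56;  -102 − 56 = -158;  -197 − 158 = -355

-355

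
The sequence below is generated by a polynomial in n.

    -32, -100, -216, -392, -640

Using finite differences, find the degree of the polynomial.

-68, -116, -176, -248
-48, -60, -72
-12, -12
The third differences are constant, so the polynomial has degree 3.

3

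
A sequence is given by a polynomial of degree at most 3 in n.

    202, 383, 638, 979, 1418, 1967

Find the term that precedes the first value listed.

83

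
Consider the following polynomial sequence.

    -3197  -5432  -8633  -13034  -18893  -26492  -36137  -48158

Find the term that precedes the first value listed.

-2235  -3201  -4401  -5859  -7599  -9645  -12021
-966  -1200  -1458  -1740  -2046  -2376
-234  -258  -282  -306  -330
-24  -24  -24  -24
The fourth differences are constant at -24.
Work back: -234 + 24 = -210;  -966 + 210 = -756;  -2235 + 756 = -1479;  -3197 + 1479 = -1718

-1718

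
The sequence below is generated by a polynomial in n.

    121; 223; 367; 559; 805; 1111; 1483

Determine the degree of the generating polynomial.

3

D1: 102, 144, 192, 246, 306, 372
D2: 42, 48, 54, 60, 66
D3: 6, 6, 6, 6
The third differences are constant, so the polynomial has degree 3.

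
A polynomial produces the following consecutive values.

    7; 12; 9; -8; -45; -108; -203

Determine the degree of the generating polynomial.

First differences: 5, -3, -17, -37, -63, -95
Second differences: -8, -14, -20, -26, -32
Third differences: -6, -6, -6, -6
The third differences are constant, so the polynomial has degree 3.

3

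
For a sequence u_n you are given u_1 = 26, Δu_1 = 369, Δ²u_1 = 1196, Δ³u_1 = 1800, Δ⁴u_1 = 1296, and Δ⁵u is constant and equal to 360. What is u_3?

1960

Build the table forward from the leading diagonal:
Δ⁵: 360, 360, 360
Δ⁴: 1296, 1656, 2016
Δ³: 1800, 3096, 4752
Δ²: 1196, 2996, 6092
Δ: 369, 1565, 4561
u: 26, 395, 1960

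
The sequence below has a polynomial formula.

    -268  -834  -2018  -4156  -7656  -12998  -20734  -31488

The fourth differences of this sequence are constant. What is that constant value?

-72

First differences: -566, -1184, -2138, -3500, -5342, -7736, -10754
Second differences: -618, -954, -1362, -1842, -2394, -3018
Third differences: -336, -408, -480, -552, -624
Fourth differences: -72, -72, -72, -72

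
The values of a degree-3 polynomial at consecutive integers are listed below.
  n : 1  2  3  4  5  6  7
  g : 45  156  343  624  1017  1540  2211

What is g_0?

-8

111  187  281  393  523  671
76  94  112  130  148
18  18  18  18
The third differences are constant at 18.
Work back: 76 − 18 = 58;  111 − 58 = 53;  45 − 53 = -8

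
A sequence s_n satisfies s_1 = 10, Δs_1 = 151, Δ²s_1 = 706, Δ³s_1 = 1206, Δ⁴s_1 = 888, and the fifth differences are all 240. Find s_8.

Build the table forward from the leading diagonal:
Δ⁵: 240, 240, 240, 240, 240, 240, 240, 240
Δ⁴: 888, 1128, 1368, 1608, 1848, 2088, 2328, 2568
Δ³: 1206, 2094, 3222, 4590, 6198, 8046, 10134, 12462
Δ²: 706, 1912, 4006, 7228, 11818, 18016, 26062, 36196
Δ: 151, 857, 2769, 6775, 14003, 25821, 43837, 69899
s: 10, 161, 1018, 3787, 10562, 24565, 50386, 94223

94223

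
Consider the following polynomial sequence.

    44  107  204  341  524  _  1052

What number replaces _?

Using the first 5 terms:
63, 97, 137, 183
34, 40, 46
6, 6
Constant third difference = 6.
Extend forward: 46 + 6 = 52;  183 + 52 = 235;  524 + 235 = 759

759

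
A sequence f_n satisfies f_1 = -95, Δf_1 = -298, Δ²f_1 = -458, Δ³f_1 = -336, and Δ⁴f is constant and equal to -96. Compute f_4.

Build the table forward from the leading diagonal:
D4: -96, -96, -96, -96
D3: -336, -432, -528, -624
D2: -458, -794, -1226, -1754
D1: -298, -756, -1550, -2776
f: -95, -393, -1149, -2699

-2699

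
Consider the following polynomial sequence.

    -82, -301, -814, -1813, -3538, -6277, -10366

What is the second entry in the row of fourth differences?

Δ: -219, -513, -999, -1725, -2739, -4089
Δ²: -294, -486, -726, -1014, -1350
Δ³: -192, -240, -288, -336
Δ⁴: -48, -48, -48

-48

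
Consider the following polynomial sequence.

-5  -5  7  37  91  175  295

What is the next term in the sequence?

457

First differences: 0  12  30  54  84  120
Second differences: 12  18  24  30  36
Third differences: 6  6  6  6
Constant third difference = 6, so extend:
36 + 6 = 42;  120 + 42 = 162;  295 + 162 = 457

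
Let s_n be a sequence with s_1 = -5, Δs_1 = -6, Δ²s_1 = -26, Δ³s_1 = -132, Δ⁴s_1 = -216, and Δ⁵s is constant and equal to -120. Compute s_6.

Build the table forward from the leading diagonal:
Δ⁵: -120, -120, -120, -120, -120, -120
Δ⁴: -216, -336, -456, -576, -696, -816
Δ³: -132, -348, -684, -1140, -1716, -2412
Δ²: -26, -158, -506, -1190, -2330, -4046
Δ: -6, -32, -190, -696, -1886, -4216
s: -5, -11, -43, -233, -929, -2815

-2815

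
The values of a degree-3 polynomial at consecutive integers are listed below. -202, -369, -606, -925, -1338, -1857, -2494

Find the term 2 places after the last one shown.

-4170

First differences: -167 , -237 , -319 , -413 , -519 , -637
Second differences: -70 , -82 , -94 , -106 , -118
Third differences: -12 , -12 , -12 , -12
The third differences are constant (-12).
-118 − 12 = -130;  -637 − 130 = -767;  -2494 − 767 = -3261
-130 − 12 = -142;  -767 − 142 = -909;  -3261 − 909 = -4170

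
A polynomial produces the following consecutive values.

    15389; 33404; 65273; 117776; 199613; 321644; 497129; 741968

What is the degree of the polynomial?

5

18015, 31869, 52503, 81837, 122031, 175485, 244839
13854, 20634, 29334, 40194, 53454, 69354
6780, 8700, 10860, 13260, 15900
1920, 2160, 2400, 2640
240, 240, 240
The fifth differences are constant, so the polynomial has degree 5.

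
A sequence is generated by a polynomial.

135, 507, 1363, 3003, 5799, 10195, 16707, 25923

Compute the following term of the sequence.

Δ: 372, 856, 1640, 2796, 4396, 6512, 9216
Δ²: 484, 784, 1156, 1600, 2116, 2704
Δ³: 300, 372, 444, 516, 588
Δ⁴: 72, 72, 72, 72
Fourth differences constant at 72.
588 + 72 = 660;  2704 + 660 = 3364;  9216 + 3364 = 12580;  25923 + 12580 = 38503

38503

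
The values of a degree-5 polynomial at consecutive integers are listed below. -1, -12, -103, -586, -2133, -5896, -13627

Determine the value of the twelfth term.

-230242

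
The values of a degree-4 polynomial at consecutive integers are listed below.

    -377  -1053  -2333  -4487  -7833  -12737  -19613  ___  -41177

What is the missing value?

-28923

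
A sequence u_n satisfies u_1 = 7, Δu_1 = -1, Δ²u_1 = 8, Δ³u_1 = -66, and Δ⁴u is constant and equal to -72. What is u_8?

Build the table forward from the leading diagonal:
D4: -72, -72, -72, -72, -72, -72, -72, -72
D3: -66, -138, -210, -282, -354, -426, -498, -570
D2: 8, -58, -196, -406, -688, -1042, -1468, -1966
D1: -1, 7, -51, -247, -653, -1341, -2383, -3851
u: 7, 6, 13, -38, -285, -938, -2279, -4662

-4662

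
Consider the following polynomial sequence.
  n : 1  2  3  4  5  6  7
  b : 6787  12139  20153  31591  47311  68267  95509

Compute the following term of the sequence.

D1: 5352, 8014, 11438, 15720, 20956, 27242
D2: 2662, 3424, 4282, 5236, 6286
D3: 762, 858, 954, 1050
D4: 96, 96, 96
Fourth differences constant at 96.
1050 + 96 = 1146;  6286 + 1146 = 7432;  27242 + 7432 = 34674;  95509 + 34674 = 130183

130183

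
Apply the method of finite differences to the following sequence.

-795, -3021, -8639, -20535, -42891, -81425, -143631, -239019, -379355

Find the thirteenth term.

-2226  -5618  -11896  -22356  -38534  -62206  -95388  -140336
-3392  -6278  -10460  -16178  -23672  -33182  -44948
-2886  -4182  -5718  -7494  -9510  -11766
-1296  -1536  -1776  -2016  -2256
-240  -240  -240  -240
The fifth differences are constant (-240).
-2256 − 240 = -2496;  -11766 − 2496 = -14262;  -44948 − 14262 = -59210;  -140336 − 59210 = -199546;  -379355 − 199546 = -578901
-2496 − 240 = -2736;  -14262 − 2736 = -16998;  -59210 − 16998 = -76208;  -199546 − 76208 = -275754;  -578901 − 275754 = -854655
-2736 − 240 = -2976;  -16998 − 2976 = -19974;  -76208 − 19974 = -96182;  -275754 − 96182 = -371936;  -854655 − 371936 = -1226591
-2976 − 240 = -3216;  -19974 − 3216 = -23190;  -96182 − 23190 = -119372;  -371936 − 119372 = -491308;  -1226591 − 491308 = -1717899

-1717899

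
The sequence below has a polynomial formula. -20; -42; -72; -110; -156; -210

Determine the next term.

D1: -22, -30, -38, -46, -54
D2: -8, -8, -8, -8
Constant second difference = -8, so extend:
-54 − 8 = -62;  -210 − 62 = -272

-272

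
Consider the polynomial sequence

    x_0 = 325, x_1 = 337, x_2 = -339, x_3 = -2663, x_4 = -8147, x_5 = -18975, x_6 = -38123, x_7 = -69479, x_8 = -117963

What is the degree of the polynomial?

Δ: 12, -676, -2324, -5484, -10828, -19148, -31356, -48484
Δ²: -688, -1648, -3160, -5344, -8320, -12208, -17128
Δ³: -960, -1512, -2184, -2976, -3888, -4920
Δ⁴: -552, -672, -792, -912, -1032
Δ⁵: -120, -120, -120, -120
The fifth differences are constant, so the polynomial has degree 5.

5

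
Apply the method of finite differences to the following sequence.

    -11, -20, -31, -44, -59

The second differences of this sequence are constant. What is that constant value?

-2

Δ: -9, -11, -13, -15
Δ²: -2, -2, -2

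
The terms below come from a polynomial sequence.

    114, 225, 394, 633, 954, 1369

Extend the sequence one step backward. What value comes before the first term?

Δ: 111  169  239  321  415
Δ²: 58  70  82  94
Δ³: 12  12  12
The third differences are constant at 12.
Work back: 58 − 12 = 46;  111 − 46 = 65;  114 − 65 = 49

49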